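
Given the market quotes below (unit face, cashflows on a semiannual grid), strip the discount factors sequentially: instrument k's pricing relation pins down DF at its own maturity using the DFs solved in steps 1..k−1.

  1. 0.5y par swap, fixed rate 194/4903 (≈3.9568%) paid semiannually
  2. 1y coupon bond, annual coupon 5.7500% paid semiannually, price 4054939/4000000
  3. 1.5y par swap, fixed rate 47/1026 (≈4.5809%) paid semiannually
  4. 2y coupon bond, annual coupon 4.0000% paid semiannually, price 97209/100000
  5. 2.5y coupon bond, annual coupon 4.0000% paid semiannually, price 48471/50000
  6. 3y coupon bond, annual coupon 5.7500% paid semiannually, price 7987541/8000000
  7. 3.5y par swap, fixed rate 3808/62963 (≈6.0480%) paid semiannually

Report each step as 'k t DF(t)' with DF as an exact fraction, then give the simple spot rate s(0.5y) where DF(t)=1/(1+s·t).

step 1 [0.5y] swap r/2=97/4903: DF=(1 − 97/4903·(0))/(1+97/4903) = 4903/5000 ≈ 0.980600
step 2 [1y] bond c/2=23/800: DF=(4054939/4000000 − 23/800·(0.980600))/(1+23/800) = 479/500 ≈ 0.958000
step 3 [1.5y] swap r/2=47/2052: DF=(1 − 47/2052·(0.980600+0.958000))/(1+47/2052) = 4671/5000 ≈ 0.934200
step 4 [2y] bond c/2=1/50: DF=(97209/100000 − 1/50·(0.980600+0.958000+0.934200))/(1+1/50) = 8967/10000 ≈ 0.896700
step 5 [2.5y] bond c/2=1/50: DF=(48471/50000 − 1/50·(0.980600+0.958000+0.934200+0.896700))/(1+1/50) = 1753/2000 ≈ 0.876500
step 6 [3y] bond c/2=23/800: DF=(7987541/8000000 − 23/800·(0.980600+0.958000+0.934200+0.896700+0.876500))/(1+23/800) = 8407/10000 ≈ 0.840700
step 7 [3.5y] swap r/2=1904/62963: DF=(1 − 1904/62963·(0.980600+0.958000+0.934200+0.896700+0.876500+0.840700))/(1+1904/62963) = 506/625 ≈ 0.809600

1 1/2 4903/5000
2 1 479/500
3 3/2 4671/5000
4 2 8967/10000
5 5/2 1753/2000
6 3 8407/10000
7 7/2 506/625
s(0.5y) = (1/(4903/5000) − 1)/(1/2) = 194/4903 ≈ 3.9568%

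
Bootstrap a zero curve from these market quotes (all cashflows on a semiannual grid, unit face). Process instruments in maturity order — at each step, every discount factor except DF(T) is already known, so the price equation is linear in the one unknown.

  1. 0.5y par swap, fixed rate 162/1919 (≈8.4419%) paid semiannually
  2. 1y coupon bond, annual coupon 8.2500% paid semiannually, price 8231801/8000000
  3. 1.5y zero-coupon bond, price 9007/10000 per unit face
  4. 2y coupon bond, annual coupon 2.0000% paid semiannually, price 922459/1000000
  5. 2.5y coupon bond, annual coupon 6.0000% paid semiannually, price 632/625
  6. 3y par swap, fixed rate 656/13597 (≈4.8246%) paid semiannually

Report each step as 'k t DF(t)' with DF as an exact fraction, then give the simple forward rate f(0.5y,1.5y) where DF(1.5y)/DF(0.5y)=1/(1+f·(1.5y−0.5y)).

step 1 [0.5y] swap r/2=81/1919: DF=(1 − 81/1919·(0))/(1+81/1919) = 1919/2000 ≈ 0.959500
step 2 [1y] bond c/2=33/800: DF=(8231801/8000000 − 33/800·(0.959500))/(1+33/800) = 4751/5000 ≈ 0.950200
step 3 [1.5y] zero: DF = P = 9007/10000 ≈ 0.900700
step 4 [2y] bond c/2=1/100: DF=(922459/1000000 − 1/100·(0.959500+0.950200+0.900700))/(1+1/100) = 1771/2000 ≈ 0.885500
step 5 [2.5y] bond c/2=3/100: DF=(632/625 − 3/100·(0.959500+0.950200+0.900700+0.885500))/(1+3/100) = 8741/10000 ≈ 0.874100
step 6 [3y] swap r/2=328/13597: DF=(1 − 328/13597·(0.959500+0.950200+0.900700+0.885500+0.874100))/(1+328/13597) = 543/625 ≈ 0.868800

1 1/2 1919/2000
2 1 4751/5000
3 3/2 9007/10000
4 2 1771/2000
5 5/2 8741/10000
6 3 543/625
f(0.5y,1.5y) = ((1919/2000)/(9007/10000) − 1)/(1) = 588/9007 ≈ 6.5283%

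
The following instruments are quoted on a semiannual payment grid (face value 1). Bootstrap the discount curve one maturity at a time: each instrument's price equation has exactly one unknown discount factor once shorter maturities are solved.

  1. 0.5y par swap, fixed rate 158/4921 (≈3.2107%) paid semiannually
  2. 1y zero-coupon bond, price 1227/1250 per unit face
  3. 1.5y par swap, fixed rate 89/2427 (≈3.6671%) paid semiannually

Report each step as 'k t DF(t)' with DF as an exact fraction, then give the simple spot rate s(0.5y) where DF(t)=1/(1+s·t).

1 1/2 4921/5000
2 1 1227/1250
3 3/2 4733/5000
s(0.5y) = (1/(4921/5000) − 1)/(1/2) = 158/4921 ≈ 3.2107%

step 1 [0.5y] swap r/2=79/4921: DF=(1 − 79/4921·(0))/(1+79/4921) = 4921/5000 ≈ 0.984200
step 2 [1y] zero: DF = P = 1227/1250 ≈ 0.981600
step 3 [1.5y] swap r/2=89/4854: DF=(1 − 89/4854·(0.984200+0.981600))/(1+89/4854) = 4733/5000 ≈ 0.946600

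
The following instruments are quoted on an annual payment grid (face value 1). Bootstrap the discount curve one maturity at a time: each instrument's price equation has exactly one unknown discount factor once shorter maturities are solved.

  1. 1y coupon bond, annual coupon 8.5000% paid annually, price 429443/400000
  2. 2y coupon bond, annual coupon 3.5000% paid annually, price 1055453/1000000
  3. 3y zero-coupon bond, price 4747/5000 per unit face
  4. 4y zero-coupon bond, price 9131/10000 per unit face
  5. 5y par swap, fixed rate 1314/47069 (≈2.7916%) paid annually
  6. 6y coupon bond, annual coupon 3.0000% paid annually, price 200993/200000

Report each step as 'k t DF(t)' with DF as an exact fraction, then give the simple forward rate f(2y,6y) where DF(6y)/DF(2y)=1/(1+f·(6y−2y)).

step 1 [1y] bond c/1=17/200: DF=(429443/400000 − 17/200·(0))/(1+17/200) = 1979/2000 ≈ 0.989500
step 2 [2y] bond c/1=7/200: DF=(1055453/1000000 − 7/200·(0.989500))/(1+7/200) = 9863/10000 ≈ 0.986300
step 3 [3y] zero: DF = P = 4747/5000 ≈ 0.949400
step 4 [4y] zero: DF = P = 9131/10000 ≈ 0.913100
step 5 [5y] swap r/1=1314/47069: DF=(1 − 1314/47069·(0.989500+0.986300+0.949400+0.913100))/(1+1314/47069) = 4343/5000 ≈ 0.868600
step 6 [6y] bond c/1=3/100: DF=(200993/200000 − 3/100·(0.989500+0.986300+0.949400+0.913100+0.868600))/(1+3/100) = 4193/5000 ≈ 0.838600

1 1 1979/2000
2 2 9863/10000
3 3 4747/5000
4 4 9131/10000
5 5 4343/5000
6 6 4193/5000
f(2y,6y) = ((9863/10000)/(4193/5000) − 1)/(4) = 211/4792 ≈ 4.4032%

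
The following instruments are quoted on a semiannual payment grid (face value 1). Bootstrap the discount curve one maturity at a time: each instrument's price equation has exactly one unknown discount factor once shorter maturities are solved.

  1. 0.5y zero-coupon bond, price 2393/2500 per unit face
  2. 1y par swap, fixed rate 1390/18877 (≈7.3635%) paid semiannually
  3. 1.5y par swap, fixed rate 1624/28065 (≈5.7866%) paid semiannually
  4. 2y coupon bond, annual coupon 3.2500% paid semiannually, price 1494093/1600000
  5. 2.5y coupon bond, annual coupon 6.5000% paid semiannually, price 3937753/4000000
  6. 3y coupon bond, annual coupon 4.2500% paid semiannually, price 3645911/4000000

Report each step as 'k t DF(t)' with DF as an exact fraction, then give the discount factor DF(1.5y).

step 1 [0.5y] zero: DF = P = 2393/2500 ≈ 0.957200
step 2 [1y] swap r/2=695/18877: DF=(1 − 695/18877·(0.957200))/(1+695/18877) = 1861/2000 ≈ 0.930500
step 3 [1.5y] swap r/2=812/28065: DF=(1 − 812/28065·(0.957200+0.930500))/(1+812/28065) = 2297/2500 ≈ 0.918800
step 4 [2y] bond c/2=13/800: DF=(1494093/1600000 − 13/800·(0.957200+0.930500+0.918800))/(1+13/800) = 437/500 ≈ 0.874000
step 5 [2.5y] bond c/2=13/400: DF=(3937753/4000000 − 13/400·(0.957200+0.930500+0.918800+0.874000))/(1+13/400) = 1047/1250 ≈ 0.837600
step 6 [3y] bond c/2=17/800: DF=(3645911/4000000 − 17/800·(0.957200+0.930500+0.918800+0.874000+0.837600))/(1+17/800) = 1597/2000 ≈ 0.798500

1 1/2 2393/2500
2 1 1861/2000
3 3/2 2297/2500
4 2 437/500
5 5/2 1047/1250
6 3 1597/2000
DF(1.5y) = 2297/2500 ≈ 0.918800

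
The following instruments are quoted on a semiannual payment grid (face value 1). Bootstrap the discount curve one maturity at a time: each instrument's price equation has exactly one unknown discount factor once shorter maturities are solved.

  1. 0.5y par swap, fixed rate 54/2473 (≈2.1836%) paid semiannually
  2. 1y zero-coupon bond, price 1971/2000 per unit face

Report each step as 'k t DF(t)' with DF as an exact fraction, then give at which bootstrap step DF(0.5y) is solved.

step 1 [0.5y] swap r/2=27/2473: DF=(1 − 27/2473·(0))/(1+27/2473) = 2473/2500 ≈ 0.989200
step 2 [1y] zero: DF = P = 1971/2000 ≈ 0.985500

1 1/2 2473/2500
2 1 1971/2000
DF(0.5y) is solved at step 1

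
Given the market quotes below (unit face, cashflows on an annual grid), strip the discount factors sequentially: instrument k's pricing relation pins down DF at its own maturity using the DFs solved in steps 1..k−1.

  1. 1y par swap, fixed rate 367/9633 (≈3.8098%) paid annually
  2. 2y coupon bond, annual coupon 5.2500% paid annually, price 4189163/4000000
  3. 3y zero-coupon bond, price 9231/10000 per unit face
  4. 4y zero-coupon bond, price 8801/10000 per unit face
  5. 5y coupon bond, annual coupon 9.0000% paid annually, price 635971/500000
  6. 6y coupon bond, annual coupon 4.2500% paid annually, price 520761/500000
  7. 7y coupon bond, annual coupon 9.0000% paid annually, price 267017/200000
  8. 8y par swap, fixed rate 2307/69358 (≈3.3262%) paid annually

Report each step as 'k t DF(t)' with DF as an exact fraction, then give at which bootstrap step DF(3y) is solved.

step 1 [1y] swap r/1=367/9633: DF=(1 − 367/9633·(0))/(1+367/9633) = 9633/10000 ≈ 0.963300
step 2 [2y] bond c/1=21/400: DF=(4189163/4000000 − 21/400·(0.963300))/(1+21/400) = 947/1000 ≈ 0.947000
step 3 [3y] zero: DF = P = 9231/10000 ≈ 0.923100
step 4 [4y] zero: DF = P = 8801/10000 ≈ 0.880100
step 5 [5y] bond c/1=9/100: DF=(635971/500000 − 9/100·(0.963300+0.947000+0.923100+0.880100))/(1+9/100) = 8603/10000 ≈ 0.860300
step 6 [6y] bond c/1=17/400: DF=(520761/500000 − 17/400·(0.963300+0.947000+0.923100+0.880100+0.860300))/(1+17/400) = 4063/5000 ≈ 0.812600
step 7 [7y] bond c/1=9/100: DF=(267017/200000 − 9/100·(0.963300+0.947000+0.923100+0.880100+0.860300+0.812600))/(1+9/100) = 7801/10000 ≈ 0.780100
step 8 [8y] swap r/1=2307/69358: DF=(1 − 2307/69358·(0.963300+0.947000+0.923100+0.880100+0.860300+0.812600+0.780100))/(1+2307/69358) = 7693/10000 ≈ 0.769300

1 1 9633/10000
2 2 947/1000
3 3 9231/10000
4 4 8801/10000
5 5 8603/10000
6 6 4063/5000
7 7 7801/10000
8 8 7693/10000
DF(3y) is solved at step 3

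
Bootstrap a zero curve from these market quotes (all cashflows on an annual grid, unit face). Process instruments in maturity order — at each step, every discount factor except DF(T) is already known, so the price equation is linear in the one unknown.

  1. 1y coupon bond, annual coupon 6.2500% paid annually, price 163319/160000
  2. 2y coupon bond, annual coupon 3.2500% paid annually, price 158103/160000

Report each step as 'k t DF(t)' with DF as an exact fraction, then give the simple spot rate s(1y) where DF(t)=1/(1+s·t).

1 1 9607/10000
2 2 2317/2500
s(1y) = (1/(9607/10000) − 1)/(1) = 393/9607 ≈ 4.0908%

step 1 [1y] bond c/1=1/16: DF=(163319/160000 − 1/16·(0))/(1+1/16) = 9607/10000 ≈ 0.960700
step 2 [2y] bond c/1=13/400: DF=(158103/160000 − 13/400·(0.960700))/(1+13/400) = 2317/2500 ≈ 0.926800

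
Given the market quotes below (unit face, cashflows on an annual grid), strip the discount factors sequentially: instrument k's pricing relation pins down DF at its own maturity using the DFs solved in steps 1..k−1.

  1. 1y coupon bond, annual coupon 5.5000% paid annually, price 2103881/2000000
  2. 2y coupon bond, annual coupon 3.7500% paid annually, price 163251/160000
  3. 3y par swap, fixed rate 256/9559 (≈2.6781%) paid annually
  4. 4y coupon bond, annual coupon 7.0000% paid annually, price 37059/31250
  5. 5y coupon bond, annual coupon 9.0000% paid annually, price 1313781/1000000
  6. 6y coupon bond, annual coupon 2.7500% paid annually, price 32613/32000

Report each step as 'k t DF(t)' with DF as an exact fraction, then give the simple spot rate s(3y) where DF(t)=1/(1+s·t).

1 1 9971/10000
2 2 4737/5000
3 3 577/625
4 4 9207/10000
5 5 357/400
6 6 4333/5000
s(3y) = (1/(577/625) − 1)/(3) = 16/577 ≈ 2.7730%

step 1 [1y] bond c/1=11/200: DF=(2103881/2000000 − 11/200·(0))/(1+11/200) = 9971/10000 ≈ 0.997100
step 2 [2y] bond c/1=3/80: DF=(163251/160000 − 3/80·(0.997100))/(1+3/80) = 4737/5000 ≈ 0.947400
step 3 [3y] swap r/1=256/9559: DF=(1 − 256/9559·(0.997100+0.947400))/(1+256/9559) = 577/625 ≈ 0.923200
step 4 [4y] bond c/1=7/100: DF=(37059/31250 − 7/100·(0.997100+0.947400+0.923200))/(1+7/100) = 9207/10000 ≈ 0.920700
step 5 [5y] bond c/1=9/100: DF=(1313781/1000000 − 9/100·(0.997100+0.947400+0.923200+0.920700))/(1+9/100) = 357/400 ≈ 0.892500
step 6 [6y] bond c/1=11/400: DF=(32613/32000 − 11/400·(0.997100+0.947400+0.923200+0.920700+0.892500))/(1+11/400) = 4333/5000 ≈ 0.866600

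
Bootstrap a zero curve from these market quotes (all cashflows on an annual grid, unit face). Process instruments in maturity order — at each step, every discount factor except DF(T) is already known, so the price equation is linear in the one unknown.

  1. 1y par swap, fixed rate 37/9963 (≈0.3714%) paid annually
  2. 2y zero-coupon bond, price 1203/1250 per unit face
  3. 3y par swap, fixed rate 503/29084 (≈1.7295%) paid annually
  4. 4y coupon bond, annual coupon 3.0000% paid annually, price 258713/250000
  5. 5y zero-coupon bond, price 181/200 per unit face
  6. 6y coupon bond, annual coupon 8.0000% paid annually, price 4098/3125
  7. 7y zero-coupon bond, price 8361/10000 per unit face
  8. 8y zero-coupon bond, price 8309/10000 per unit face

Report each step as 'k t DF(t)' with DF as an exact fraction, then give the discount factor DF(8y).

1 1 9963/10000
2 2 1203/1250
3 3 9497/10000
4 4 23/25
5 5 181/200
6 6 2159/2500
7 7 8361/10000
8 8 8309/10000
DF(8y) = 8309/10000 ≈ 0.830900

step 1 [1y] swap r/1=37/9963: DF=(1 − 37/9963·(0))/(1+37/9963) = 9963/10000 ≈ 0.996300
step 2 [2y] zero: DF = P = 1203/1250 ≈ 0.962400
step 3 [3y] swap r/1=503/29084: DF=(1 − 503/29084·(0.996300+0.962400))/(1+503/29084) = 9497/10000 ≈ 0.949700
step 4 [4y] bond c/1=3/100: DF=(258713/250000 − 3/100·(0.996300+0.962400+0.949700))/(1+3/100) = 23/25 ≈ 0.920000
step 5 [5y] zero: DF = P = 181/200 ≈ 0.905000
step 6 [6y] bond c/1=2/25: DF=(4098/3125 − 2/25·(0.996300+0.962400+0.949700+0.920000+0.905000))/(1+2/25) = 2159/2500 ≈ 0.863600
step 7 [7y] zero: DF = P = 8361/10000 ≈ 0.836100
step 8 [8y] zero: DF = P = 8309/10000 ≈ 0.830900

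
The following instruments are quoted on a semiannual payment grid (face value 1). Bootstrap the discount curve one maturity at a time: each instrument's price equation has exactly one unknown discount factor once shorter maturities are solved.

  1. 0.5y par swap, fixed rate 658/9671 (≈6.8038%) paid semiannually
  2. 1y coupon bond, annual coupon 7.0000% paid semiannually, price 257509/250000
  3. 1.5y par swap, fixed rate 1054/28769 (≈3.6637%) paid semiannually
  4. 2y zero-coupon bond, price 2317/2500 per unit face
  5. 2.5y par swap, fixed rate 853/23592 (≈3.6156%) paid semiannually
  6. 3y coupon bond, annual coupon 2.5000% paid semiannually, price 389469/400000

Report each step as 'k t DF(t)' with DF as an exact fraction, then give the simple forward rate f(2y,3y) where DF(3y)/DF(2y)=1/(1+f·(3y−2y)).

1 1/2 9671/10000
2 1 77/80
3 3/2 9473/10000
4 2 2317/2500
5 5/2 9147/10000
6 3 4517/5000
f(2y,3y) = ((2317/2500)/(4517/5000) − 1)/(1) = 117/4517 ≈ 2.5902%

step 1 [0.5y] swap r/2=329/9671: DF=(1 − 329/9671·(0))/(1+329/9671) = 9671/10000 ≈ 0.967100
step 2 [1y] bond c/2=7/200: DF=(257509/250000 − 7/200·(0.967100))/(1+7/200) = 77/80 ≈ 0.962500
step 3 [1.5y] swap r/2=527/28769: DF=(1 − 527/28769·(0.967100+0.962500))/(1+527/28769) = 9473/10000 ≈ 0.947300
step 4 [2y] zero: DF = P = 2317/2500 ≈ 0.926800
step 5 [2.5y] swap r/2=853/47184: DF=(1 − 853/47184·(0.967100+0.962500+0.947300+0.926800))/(1+853/47184) = 9147/10000 ≈ 0.914700
step 6 [3y] bond c/2=1/80: DF=(389469/400000 − 1/80·(0.967100+0.962500+0.947300+0.926800+0.914700))/(1+1/80) = 4517/5000 ≈ 0.903400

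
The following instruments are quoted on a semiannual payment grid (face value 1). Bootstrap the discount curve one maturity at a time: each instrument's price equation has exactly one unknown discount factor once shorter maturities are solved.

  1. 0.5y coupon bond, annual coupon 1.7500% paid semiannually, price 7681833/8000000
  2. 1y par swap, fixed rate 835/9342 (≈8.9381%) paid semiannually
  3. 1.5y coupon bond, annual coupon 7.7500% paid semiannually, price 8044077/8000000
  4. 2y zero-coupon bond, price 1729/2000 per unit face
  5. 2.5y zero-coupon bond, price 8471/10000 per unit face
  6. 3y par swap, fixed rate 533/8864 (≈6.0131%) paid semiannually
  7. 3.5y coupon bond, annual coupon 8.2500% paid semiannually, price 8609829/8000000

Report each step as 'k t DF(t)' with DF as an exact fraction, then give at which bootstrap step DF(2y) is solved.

1 1/2 9519/10000
2 1 1833/2000
3 3/2 8983/10000
4 2 1729/2000
5 5/2 8471/10000
6 3 8401/10000
7 7/2 8229/10000
DF(2y) is solved at step 4

step 1 [0.5y] bond c/2=7/800: DF=(7681833/8000000 − 7/800·(0))/(1+7/800) = 9519/10000 ≈ 0.951900
step 2 [1y] swap r/2=835/18684: DF=(1 − 835/18684·(0.951900))/(1+835/18684) = 1833/2000 ≈ 0.916500
step 3 [1.5y] bond c/2=31/800: DF=(8044077/8000000 − 31/800·(0.951900+0.916500))/(1+31/800) = 8983/10000 ≈ 0.898300
step 4 [2y] zero: DF = P = 1729/2000 ≈ 0.864500
step 5 [2.5y] zero: DF = P = 8471/10000 ≈ 0.847100
step 6 [3y] swap r/2=533/17728: DF=(1 − 533/17728·(0.951900+0.916500+0.898300+0.864500+0.847100))/(1+533/17728) = 8401/10000 ≈ 0.840100
step 7 [3.5y] bond c/2=33/800: DF=(8609829/8000000 − 33/800·(0.951900+0.916500+0.898300+0.864500+0.847100+0.840100))/(1+33/800) = 8229/10000 ≈ 0.822900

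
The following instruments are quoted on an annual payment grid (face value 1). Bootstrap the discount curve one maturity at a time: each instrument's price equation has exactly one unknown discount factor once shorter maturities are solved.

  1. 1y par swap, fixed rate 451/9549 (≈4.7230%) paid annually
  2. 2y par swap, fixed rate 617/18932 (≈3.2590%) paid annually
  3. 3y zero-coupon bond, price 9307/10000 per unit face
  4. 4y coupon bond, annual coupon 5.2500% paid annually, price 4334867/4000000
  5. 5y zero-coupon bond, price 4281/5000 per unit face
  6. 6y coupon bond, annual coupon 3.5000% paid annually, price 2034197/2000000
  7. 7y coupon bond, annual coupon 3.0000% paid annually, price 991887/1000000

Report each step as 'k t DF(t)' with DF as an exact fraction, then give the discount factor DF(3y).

1 1 9549/10000
2 2 9383/10000
3 3 9307/10000
4 4 1111/1250
5 5 4281/5000
6 6 4141/5000
7 7 4029/5000
DF(3y) = 9307/10000 ≈ 0.930700

step 1 [1y] swap r/1=451/9549: DF=(1 − 451/9549·(0))/(1+451/9549) = 9549/10000 ≈ 0.954900
step 2 [2y] swap r/1=617/18932: DF=(1 − 617/18932·(0.954900))/(1+617/18932) = 9383/10000 ≈ 0.938300
step 3 [3y] zero: DF = P = 9307/10000 ≈ 0.930700
step 4 [4y] bond c/1=21/400: DF=(4334867/4000000 − 21/400·(0.954900+0.938300+0.930700))/(1+21/400) = 1111/1250 ≈ 0.888800
step 5 [5y] zero: DF = P = 4281/5000 ≈ 0.856200
step 6 [6y] bond c/1=7/200: DF=(2034197/2000000 − 7/200·(0.954900+0.938300+0.930700+0.888800+0.856200))/(1+7/200) = 4141/5000 ≈ 0.828200
step 7 [7y] bond c/1=3/100: DF=(991887/1000000 − 3/100·(0.954900+0.938300+0.930700+0.888800+0.856200+0.828200))/(1+3/100) = 4029/5000 ≈ 0.805800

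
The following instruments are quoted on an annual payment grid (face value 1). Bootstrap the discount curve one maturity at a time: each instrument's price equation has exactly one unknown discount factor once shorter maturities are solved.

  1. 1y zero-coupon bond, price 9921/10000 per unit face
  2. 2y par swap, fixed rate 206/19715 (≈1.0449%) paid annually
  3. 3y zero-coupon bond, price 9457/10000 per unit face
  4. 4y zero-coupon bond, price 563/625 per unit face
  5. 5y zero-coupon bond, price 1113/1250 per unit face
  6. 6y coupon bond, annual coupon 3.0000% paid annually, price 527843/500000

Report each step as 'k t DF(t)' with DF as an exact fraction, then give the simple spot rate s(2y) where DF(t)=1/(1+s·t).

1 1 9921/10000
2 2 4897/5000
3 3 9457/10000
4 4 563/625
5 5 1113/1250
6 6 4439/5000
s(2y) = (1/(4897/5000) − 1)/(2) = 103/9794 ≈ 1.0517%

step 1 [1y] zero: DF = P = 9921/10000 ≈ 0.992100
step 2 [2y] swap r/1=206/19715: DF=(1 − 206/19715·(0.992100))/(1+206/19715) = 4897/5000 ≈ 0.979400
step 3 [3y] zero: DF = P = 9457/10000 ≈ 0.945700
step 4 [4y] zero: DF = P = 563/625 ≈ 0.900800
step 5 [5y] zero: DF = P = 1113/1250 ≈ 0.890400
step 6 [6y] bond c/1=3/100: DF=(527843/500000 − 3/100·(0.992100+0.979400+0.945700+0.900800+0.890400))/(1+3/100) = 4439/5000 ≈ 0.887800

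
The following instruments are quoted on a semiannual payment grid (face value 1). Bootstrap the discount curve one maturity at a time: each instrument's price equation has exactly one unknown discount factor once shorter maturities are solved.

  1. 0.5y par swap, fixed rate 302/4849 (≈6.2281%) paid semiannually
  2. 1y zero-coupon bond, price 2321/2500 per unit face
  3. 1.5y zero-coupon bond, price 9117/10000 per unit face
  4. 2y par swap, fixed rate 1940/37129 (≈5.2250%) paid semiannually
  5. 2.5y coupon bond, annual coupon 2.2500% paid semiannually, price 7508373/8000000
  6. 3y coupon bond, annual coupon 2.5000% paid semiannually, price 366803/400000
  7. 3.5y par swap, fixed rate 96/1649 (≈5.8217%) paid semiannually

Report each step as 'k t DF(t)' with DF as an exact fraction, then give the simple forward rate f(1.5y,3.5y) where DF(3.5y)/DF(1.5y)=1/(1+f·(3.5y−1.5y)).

1 1/2 4849/5000
2 1 2321/2500
3 3/2 9117/10000
4 2 903/1000
5 5/2 2217/2500
6 3 8489/10000
7 7/2 511/625
f(1.5y,3.5y) = ((9117/10000)/(511/625) − 1)/(2) = 941/16352 ≈ 5.7546%

step 1 [0.5y] swap r/2=151/4849: DF=(1 − 151/4849·(0))/(1+151/4849) = 4849/5000 ≈ 0.969800
step 2 [1y] zero: DF = P = 2321/2500 ≈ 0.928400
step 3 [1.5y] zero: DF = P = 9117/10000 ≈ 0.911700
step 4 [2y] swap r/2=970/37129: DF=(1 − 970/37129·(0.969800+0.928400+0.911700))/(1+970/37129) = 903/1000 ≈ 0.903000
step 5 [2.5y] bond c/2=9/800: DF=(7508373/8000000 − 9/800·(0.969800+0.928400+0.911700+0.903000))/(1+9/800) = 2217/2500 ≈ 0.886800
step 6 [3y] bond c/2=1/80: DF=(366803/400000 − 1/80·(0.969800+0.928400+0.911700+0.903000+0.886800))/(1+1/80) = 8489/10000 ≈ 0.848900
step 7 [3.5y] swap r/2=48/1649: DF=(1 − 48/1649·(0.969800+0.928400+0.911700+0.903000+0.886800+0.848900))/(1+48/1649) = 511/625 ≈ 0.817600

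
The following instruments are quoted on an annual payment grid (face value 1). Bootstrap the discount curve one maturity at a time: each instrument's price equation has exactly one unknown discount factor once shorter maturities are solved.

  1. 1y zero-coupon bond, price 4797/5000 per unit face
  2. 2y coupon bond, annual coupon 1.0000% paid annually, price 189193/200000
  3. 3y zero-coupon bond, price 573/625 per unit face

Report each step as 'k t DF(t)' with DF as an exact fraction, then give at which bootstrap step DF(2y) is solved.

1 1 4797/5000
2 2 9271/10000
3 3 573/625
DF(2y) is solved at step 2

step 1 [1y] zero: DF = P = 4797/5000 ≈ 0.959400
step 2 [2y] bond c/1=1/100: DF=(189193/200000 − 1/100·(0.959400))/(1+1/100) = 9271/10000 ≈ 0.927100
step 3 [3y] zero: DF = P = 573/625 ≈ 0.916800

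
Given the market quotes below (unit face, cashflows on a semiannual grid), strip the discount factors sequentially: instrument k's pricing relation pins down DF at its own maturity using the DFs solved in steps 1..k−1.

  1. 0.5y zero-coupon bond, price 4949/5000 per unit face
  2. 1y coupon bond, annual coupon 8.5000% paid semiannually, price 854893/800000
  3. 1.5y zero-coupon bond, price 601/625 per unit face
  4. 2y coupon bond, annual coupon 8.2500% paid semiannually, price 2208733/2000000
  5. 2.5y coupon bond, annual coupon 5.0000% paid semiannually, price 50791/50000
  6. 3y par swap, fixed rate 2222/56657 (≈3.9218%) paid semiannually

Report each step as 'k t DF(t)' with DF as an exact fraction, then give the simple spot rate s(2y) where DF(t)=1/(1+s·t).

1 1/2 4949/5000
2 1 9847/10000
3 3/2 601/625
4 2 9443/10000
5 5/2 2241/2500
6 3 8889/10000
s(2y) = (1/(9443/10000) − 1)/(2) = 557/18886 ≈ 2.9493%

step 1 [0.5y] zero: DF = P = 4949/5000 ≈ 0.989800
step 2 [1y] bond c/2=17/400: DF=(854893/800000 − 17/400·(0.989800))/(1+17/400) = 9847/10000 ≈ 0.984700
step 3 [1.5y] zero: DF = P = 601/625 ≈ 0.961600
step 4 [2y] bond c/2=33/800: DF=(2208733/2000000 − 33/800·(0.989800+0.984700+0.961600))/(1+33/800) = 9443/10000 ≈ 0.944300
step 5 [2.5y] bond c/2=1/40: DF=(50791/50000 − 1/40·(0.989800+0.984700+0.961600+0.944300))/(1+1/40) = 2241/2500 ≈ 0.896400
step 6 [3y] swap r/2=1111/56657: DF=(1 − 1111/56657·(0.989800+0.984700+0.961600+0.944300+0.896400))/(1+1111/56657) = 8889/10000 ≈ 0.888900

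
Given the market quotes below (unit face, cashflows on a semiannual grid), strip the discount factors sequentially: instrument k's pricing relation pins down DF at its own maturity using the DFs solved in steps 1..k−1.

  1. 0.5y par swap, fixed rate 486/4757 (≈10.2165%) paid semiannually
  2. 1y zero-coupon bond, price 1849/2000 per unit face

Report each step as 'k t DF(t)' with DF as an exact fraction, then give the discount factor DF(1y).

step 1 [0.5y] swap r/2=243/4757: DF=(1 − 243/4757·(0))/(1+243/4757) = 4757/5000 ≈ 0.951400
step 2 [1y] zero: DF = P = 1849/2000 ≈ 0.924500

1 1/2 4757/5000
2 1 1849/2000
DF(1y) = 1849/2000 ≈ 0.924500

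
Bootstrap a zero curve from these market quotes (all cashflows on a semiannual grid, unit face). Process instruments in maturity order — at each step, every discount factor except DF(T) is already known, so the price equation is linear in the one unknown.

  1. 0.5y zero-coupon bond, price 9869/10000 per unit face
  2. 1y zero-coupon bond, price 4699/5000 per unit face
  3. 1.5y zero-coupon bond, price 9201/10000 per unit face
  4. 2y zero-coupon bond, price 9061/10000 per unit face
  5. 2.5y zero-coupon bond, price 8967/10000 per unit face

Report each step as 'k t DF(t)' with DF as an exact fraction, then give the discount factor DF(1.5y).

step 1 [0.5y] zero: DF = P = 9869/10000 ≈ 0.986900
step 2 [1y] zero: DF = P = 4699/5000 ≈ 0.939800
step 3 [1.5y] zero: DF = P = 9201/10000 ≈ 0.920100
step 4 [2y] zero: DF = P = 9061/10000 ≈ 0.906100
step 5 [2.5y] zero: DF = P = 8967/10000 ≈ 0.896700

1 1/2 9869/10000
2 1 4699/5000
3 3/2 9201/10000
4 2 9061/10000
5 5/2 8967/10000
DF(1.5y) = 9201/10000 ≈ 0.920100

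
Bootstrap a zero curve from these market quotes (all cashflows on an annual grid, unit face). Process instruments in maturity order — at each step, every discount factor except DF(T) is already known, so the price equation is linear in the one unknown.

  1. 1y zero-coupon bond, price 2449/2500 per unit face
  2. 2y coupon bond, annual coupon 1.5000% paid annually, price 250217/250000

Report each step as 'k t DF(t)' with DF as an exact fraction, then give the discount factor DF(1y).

1 1 2449/2500
2 2 2429/2500
DF(1y) = 2449/2500 ≈ 0.979600

step 1 [1y] zero: DF = P = 2449/2500 ≈ 0.979600
step 2 [2y] bond c/1=3/200: DF=(250217/250000 − 3/200·(0.979600))/(1+3/200) = 2429/2500 ≈ 0.971600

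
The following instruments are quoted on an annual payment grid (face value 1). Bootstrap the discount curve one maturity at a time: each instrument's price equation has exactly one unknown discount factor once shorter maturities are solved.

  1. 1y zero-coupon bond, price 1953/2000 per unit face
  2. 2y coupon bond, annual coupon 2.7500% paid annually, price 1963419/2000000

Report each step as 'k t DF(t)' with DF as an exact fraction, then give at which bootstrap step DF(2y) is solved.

step 1 [1y] zero: DF = P = 1953/2000 ≈ 0.976500
step 2 [2y] bond c/1=11/400: DF=(1963419/2000000 − 11/400·(0.976500))/(1+11/400) = 9293/10000 ≈ 0.929300

1 1 1953/2000
2 2 9293/10000
DF(2y) is solved at step 2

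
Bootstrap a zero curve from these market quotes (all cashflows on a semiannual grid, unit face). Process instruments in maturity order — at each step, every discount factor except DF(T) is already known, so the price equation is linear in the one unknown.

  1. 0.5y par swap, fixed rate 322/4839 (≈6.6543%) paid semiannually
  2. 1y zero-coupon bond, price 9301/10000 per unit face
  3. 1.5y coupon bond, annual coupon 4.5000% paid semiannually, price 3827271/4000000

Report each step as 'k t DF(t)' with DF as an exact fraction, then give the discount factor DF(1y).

1 1/2 4839/5000
2 1 9301/10000
3 3/2 447/500
DF(1y) = 9301/10000 ≈ 0.930100

step 1 [0.5y] swap r/2=161/4839: DF=(1 − 161/4839·(0))/(1+161/4839) = 4839/5000 ≈ 0.967800
step 2 [1y] zero: DF = P = 9301/10000 ≈ 0.930100
step 3 [1.5y] bond c/2=9/400: DF=(3827271/4000000 − 9/400·(0.967800+0.930100))/(1+9/400) = 447/500 ≈ 0.894000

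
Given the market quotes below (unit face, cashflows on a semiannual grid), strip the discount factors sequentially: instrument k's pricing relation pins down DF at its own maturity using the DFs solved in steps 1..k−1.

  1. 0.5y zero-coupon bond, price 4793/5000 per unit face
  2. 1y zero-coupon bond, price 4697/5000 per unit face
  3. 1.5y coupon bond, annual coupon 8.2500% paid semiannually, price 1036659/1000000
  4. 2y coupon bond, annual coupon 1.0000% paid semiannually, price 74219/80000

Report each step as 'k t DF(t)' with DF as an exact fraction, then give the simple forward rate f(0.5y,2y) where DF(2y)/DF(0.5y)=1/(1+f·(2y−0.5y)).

1 1/2 4793/5000
2 1 4697/5000
3 3/2 2301/2500
4 2 9091/10000
f(0.5y,2y) = ((4793/5000)/(9091/10000) − 1)/(3/2) = 330/9091 ≈ 3.6300%

step 1 [0.5y] zero: DF = P = 4793/5000 ≈ 0.958600
step 2 [1y] zero: DF = P = 4697/5000 ≈ 0.939400
step 3 [1.5y] bond c/2=33/800: DF=(1036659/1000000 − 33/800·(0.958600+0.939400))/(1+33/800) = 2301/2500 ≈ 0.920400
step 4 [2y] bond c/2=1/200: DF=(74219/80000 − 1/200·(0.958600+0.939400+0.920400))/(1+1/200) = 9091/10000 ≈ 0.909100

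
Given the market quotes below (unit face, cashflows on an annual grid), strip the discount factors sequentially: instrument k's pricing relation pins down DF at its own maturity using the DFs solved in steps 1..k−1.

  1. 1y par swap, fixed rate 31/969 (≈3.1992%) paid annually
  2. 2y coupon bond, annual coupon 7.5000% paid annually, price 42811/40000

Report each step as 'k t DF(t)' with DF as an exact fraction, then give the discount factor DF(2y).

step 1 [1y] swap r/1=31/969: DF=(1 − 31/969·(0))/(1+31/969) = 969/1000 ≈ 0.969000
step 2 [2y] bond c/1=3/40: DF=(42811/40000 − 3/40·(0.969000))/(1+3/40) = 116/125 ≈ 0.928000

1 1 969/1000
2 2 116/125
DF(2y) = 116/125 ≈ 0.928000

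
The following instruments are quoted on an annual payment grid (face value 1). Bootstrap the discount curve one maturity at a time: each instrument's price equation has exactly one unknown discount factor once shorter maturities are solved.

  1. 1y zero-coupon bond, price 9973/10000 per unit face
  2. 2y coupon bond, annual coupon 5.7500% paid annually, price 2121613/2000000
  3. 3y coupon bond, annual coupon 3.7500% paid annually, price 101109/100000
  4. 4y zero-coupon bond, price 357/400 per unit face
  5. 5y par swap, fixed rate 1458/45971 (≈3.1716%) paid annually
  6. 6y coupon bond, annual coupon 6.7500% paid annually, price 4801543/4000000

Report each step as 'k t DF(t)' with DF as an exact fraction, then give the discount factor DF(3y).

step 1 [1y] zero: DF = P = 9973/10000 ≈ 0.997300
step 2 [2y] bond c/1=23/400: DF=(2121613/2000000 − 23/400·(0.997300))/(1+23/400) = 9489/10000 ≈ 0.948900
step 3 [3y] bond c/1=3/80: DF=(101109/100000 − 3/80·(0.997300+0.948900))/(1+3/80) = 4521/5000 ≈ 0.904200
step 4 [4y] zero: DF = P = 357/400 ≈ 0.892500
step 5 [5y] swap r/1=1458/45971: DF=(1 − 1458/45971·(0.997300+0.948900+0.904200+0.892500))/(1+1458/45971) = 4271/5000 ≈ 0.854200
step 6 [6y] bond c/1=27/400: DF=(4801543/4000000 − 27/400·(0.997300+0.948900+0.904200+0.892500+0.854200))/(1+27/400) = 4169/5000 ≈ 0.833800

1 1 9973/10000
2 2 9489/10000
3 3 4521/5000
4 4 357/400
5 5 4271/5000
6 6 4169/5000
DF(3y) = 4521/5000 ≈ 0.904200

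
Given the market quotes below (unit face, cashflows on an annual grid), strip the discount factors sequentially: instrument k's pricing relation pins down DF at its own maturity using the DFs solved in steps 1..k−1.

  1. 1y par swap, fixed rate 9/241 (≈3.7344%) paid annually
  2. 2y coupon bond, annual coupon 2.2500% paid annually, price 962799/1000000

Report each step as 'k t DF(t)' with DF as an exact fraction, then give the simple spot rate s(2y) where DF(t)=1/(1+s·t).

step 1 [1y] swap r/1=9/241: DF=(1 − 9/241·(0))/(1+9/241) = 241/250 ≈ 0.964000
step 2 [2y] bond c/1=9/400: DF=(962799/1000000 − 9/400·(0.964000))/(1+9/400) = 2301/2500 ≈ 0.920400

1 1 241/250
2 2 2301/2500
s(2y) = (1/(2301/2500) − 1)/(2) = 199/4602 ≈ 4.3242%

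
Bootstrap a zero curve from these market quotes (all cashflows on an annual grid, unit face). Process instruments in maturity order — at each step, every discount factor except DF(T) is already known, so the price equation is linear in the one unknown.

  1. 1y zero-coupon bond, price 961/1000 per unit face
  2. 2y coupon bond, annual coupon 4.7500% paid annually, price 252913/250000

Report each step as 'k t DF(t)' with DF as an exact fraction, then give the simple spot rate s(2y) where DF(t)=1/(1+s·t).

step 1 [1y] zero: DF = P = 961/1000 ≈ 0.961000
step 2 [2y] bond c/1=19/400: DF=(252913/250000 − 19/400·(0.961000))/(1+19/400) = 4611/5000 ≈ 0.922200

1 1 961/1000
2 2 4611/5000
s(2y) = (1/(4611/5000) − 1)/(2) = 389/9222 ≈ 4.2182%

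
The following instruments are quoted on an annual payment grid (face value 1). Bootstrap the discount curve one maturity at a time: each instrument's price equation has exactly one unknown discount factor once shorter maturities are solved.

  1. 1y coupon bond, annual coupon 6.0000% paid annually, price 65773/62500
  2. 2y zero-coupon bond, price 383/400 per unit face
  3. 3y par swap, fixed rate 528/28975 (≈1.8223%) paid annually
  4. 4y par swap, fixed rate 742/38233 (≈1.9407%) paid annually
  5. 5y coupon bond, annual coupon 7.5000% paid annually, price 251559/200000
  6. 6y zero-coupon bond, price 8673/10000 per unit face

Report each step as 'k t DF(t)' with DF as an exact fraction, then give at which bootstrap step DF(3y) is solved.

1 1 1241/1250
2 2 383/400
3 3 592/625
4 4 4629/5000
5 5 9033/10000
6 6 8673/10000
DF(3y) is solved at step 3

step 1 [1y] bond c/1=3/50: DF=(65773/62500 − 3/50·(0))/(1+3/50) = 1241/1250 ≈ 0.992800
step 2 [2y] zero: DF = P = 383/400 ≈ 0.957500
step 3 [3y] swap r/1=528/28975: DF=(1 − 528/28975·(0.992800+0.957500))/(1+528/28975) = 592/625 ≈ 0.947200
step 4 [4y] swap r/1=742/38233: DF=(1 − 742/38233·(0.992800+0.957500+0.947200))/(1+742/38233) = 4629/5000 ≈ 0.925800
step 5 [5y] bond c/1=3/40: DF=(251559/200000 − 3/40·(0.992800+0.957500+0.947200+0.925800))/(1+3/40) = 9033/10000 ≈ 0.903300
step 6 [6y] zero: DF = P = 8673/10000 ≈ 0.867300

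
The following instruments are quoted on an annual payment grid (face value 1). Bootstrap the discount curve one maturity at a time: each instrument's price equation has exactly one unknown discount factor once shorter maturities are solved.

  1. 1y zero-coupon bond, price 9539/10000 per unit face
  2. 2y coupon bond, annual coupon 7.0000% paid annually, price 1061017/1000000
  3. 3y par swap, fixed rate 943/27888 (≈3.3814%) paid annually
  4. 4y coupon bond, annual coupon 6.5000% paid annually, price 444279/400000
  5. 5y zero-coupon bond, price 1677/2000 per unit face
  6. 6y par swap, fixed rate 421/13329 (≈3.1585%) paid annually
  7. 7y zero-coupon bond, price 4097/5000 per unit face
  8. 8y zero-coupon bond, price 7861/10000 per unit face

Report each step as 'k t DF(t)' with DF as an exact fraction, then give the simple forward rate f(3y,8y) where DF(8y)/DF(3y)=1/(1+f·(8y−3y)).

step 1 [1y] zero: DF = P = 9539/10000 ≈ 0.953900
step 2 [2y] bond c/1=7/100: DF=(1061017/1000000 − 7/100·(0.953900))/(1+7/100) = 2323/2500 ≈ 0.929200
step 3 [3y] swap r/1=943/27888: DF=(1 − 943/27888·(0.953900+0.929200))/(1+943/27888) = 9057/10000 ≈ 0.905700
step 4 [4y] bond c/1=13/200: DF=(444279/400000 − 13/200·(0.953900+0.929200+0.905700))/(1+13/200) = 8727/10000 ≈ 0.872700
step 5 [5y] zero: DF = P = 1677/2000 ≈ 0.838500
step 6 [6y] swap r/1=421/13329: DF=(1 − 421/13329·(0.953900+0.929200+0.905700+0.872700+0.838500))/(1+421/13329) = 2079/2500 ≈ 0.831600
step 7 [7y] zero: DF = P = 4097/5000 ≈ 0.819400
step 8 [8y] zero: DF = P = 7861/10000 ≈ 0.786100

1 1 9539/10000
2 2 2323/2500
3 3 9057/10000
4 4 8727/10000
5 5 1677/2000
6 6 2079/2500
7 7 4097/5000
8 8 7861/10000
f(3y,8y) = ((9057/10000)/(7861/10000) − 1)/(5) = 1196/39305 ≈ 3.0429%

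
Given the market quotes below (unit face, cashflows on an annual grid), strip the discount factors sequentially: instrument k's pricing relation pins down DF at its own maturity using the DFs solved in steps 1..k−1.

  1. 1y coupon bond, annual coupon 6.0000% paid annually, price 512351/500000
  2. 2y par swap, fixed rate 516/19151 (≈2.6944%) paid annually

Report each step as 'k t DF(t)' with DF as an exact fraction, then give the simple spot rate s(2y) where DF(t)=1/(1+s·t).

step 1 [1y] bond c/1=3/50: DF=(512351/500000 − 3/50·(0))/(1+3/50) = 9667/10000 ≈ 0.966700
step 2 [2y] swap r/1=516/19151: DF=(1 − 516/19151·(0.966700))/(1+516/19151) = 2371/2500 ≈ 0.948400

1 1 9667/10000
2 2 2371/2500
s(2y) = (1/(2371/2500) − 1)/(2) = 129/4742 ≈ 2.7204%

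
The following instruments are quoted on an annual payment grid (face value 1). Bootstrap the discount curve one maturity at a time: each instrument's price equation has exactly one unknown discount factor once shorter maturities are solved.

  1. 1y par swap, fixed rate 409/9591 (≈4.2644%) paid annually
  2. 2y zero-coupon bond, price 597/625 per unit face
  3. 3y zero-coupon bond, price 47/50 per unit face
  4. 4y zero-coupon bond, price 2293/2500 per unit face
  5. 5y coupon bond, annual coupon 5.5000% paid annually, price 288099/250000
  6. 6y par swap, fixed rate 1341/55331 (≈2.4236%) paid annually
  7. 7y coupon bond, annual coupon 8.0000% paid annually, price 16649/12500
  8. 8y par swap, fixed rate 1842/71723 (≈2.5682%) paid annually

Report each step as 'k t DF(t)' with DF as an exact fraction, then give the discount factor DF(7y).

1 1 9591/10000
2 2 597/625
3 3 47/50
4 4 2293/2500
5 5 8957/10000
6 6 8659/10000
7 7 4117/5000
8 8 4079/5000
DF(7y) = 4117/5000 ≈ 0.823400

step 1 [1y] swap r/1=409/9591: DF=(1 − 409/9591·(0))/(1+409/9591) = 9591/10000 ≈ 0.959100
step 2 [2y] zero: DF = P = 597/625 ≈ 0.955200
step 3 [3y] zero: DF = P = 47/50 ≈ 0.940000
step 4 [4y] zero: DF = P = 2293/2500 ≈ 0.917200
step 5 [5y] bond c/1=11/200: DF=(288099/250000 − 11/200·(0.959100+0.955200+0.940000+0.917200))/(1+11/200) = 8957/10000 ≈ 0.895700
step 6 [6y] swap r/1=1341/55331: DF=(1 − 1341/55331·(0.959100+0.955200+0.940000+0.917200+0.895700))/(1+1341/55331) = 8659/10000 ≈ 0.865900
step 7 [7y] bond c/1=2/25: DF=(16649/12500 − 2/25·(0.959100+0.955200+0.940000+0.917200+0.895700+0.865900))/(1+2/25) = 4117/5000 ≈ 0.823400
step 8 [8y] swap r/1=1842/71723: DF=(1 − 1842/71723·(0.959100+0.955200+0.940000+0.917200+0.895700+0.865900+0.823400))/(1+1842/71723) = 4079/5000 ≈ 0.815800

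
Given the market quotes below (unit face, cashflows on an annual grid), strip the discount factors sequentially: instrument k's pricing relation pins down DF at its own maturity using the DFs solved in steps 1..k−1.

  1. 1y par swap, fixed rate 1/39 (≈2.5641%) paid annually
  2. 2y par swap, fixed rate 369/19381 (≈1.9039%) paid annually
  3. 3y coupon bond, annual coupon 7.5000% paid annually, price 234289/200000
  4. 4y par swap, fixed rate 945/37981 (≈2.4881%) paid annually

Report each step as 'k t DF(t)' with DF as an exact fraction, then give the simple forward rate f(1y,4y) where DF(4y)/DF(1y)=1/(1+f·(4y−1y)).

1 1 39/40
2 2 9631/10000
3 3 1909/2000
4 4 1811/2000
f(1y,4y) = ((39/40)/(1811/2000) − 1)/(3) = 139/5433 ≈ 2.5584%

step 1 [1y] swap r/1=1/39: DF=(1 − 1/39·(0))/(1+1/39) = 39/40 ≈ 0.975000
step 2 [2y] swap r/1=369/19381: DF=(1 − 369/19381·(0.975000))/(1+369/19381) = 9631/10000 ≈ 0.963100
step 3 [3y] bond c/1=3/40: DF=(234289/200000 − 3/40·(0.975000+0.963100))/(1+3/40) = 1909/2000 ≈ 0.954500
step 4 [4y] swap r/1=945/37981: DF=(1 − 945/37981·(0.975000+0.963100+0.954500))/(1+945/37981) = 1811/2000 ≈ 0.905500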